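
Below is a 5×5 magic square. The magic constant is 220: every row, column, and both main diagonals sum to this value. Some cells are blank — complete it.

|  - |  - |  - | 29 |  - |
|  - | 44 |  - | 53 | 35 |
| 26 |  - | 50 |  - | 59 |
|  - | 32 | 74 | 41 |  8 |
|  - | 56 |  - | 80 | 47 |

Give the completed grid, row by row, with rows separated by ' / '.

38 20 62 29 71 / 77 44 11 53 35 / 26 68 50 17 59 / 65 32 74 41 8 / 14 56 23 80 47

The remaining cell in row 4 is (4,1) = 220 − 155 = 65.
The remaining cell in column 4 is (3,4) = 220 − 203 = 17.
Using column 5: 35 + 59 + 8 + 47 + ? → (1,5) = 220 − 149 = 71.
Using main diagonal: 44 + 50 + 41 + 47 + ? → (1,1) = 220 − 182 = 38.
Anti-diagonal needs 220; the known cells sum to 206, so (5,1) = 14.
Row 3 needs 220; the known cells sum to 152, so (3,2) = 68.
The remaining cell in row 5 is (5,3) = 220 − 197 = 23.
Using column 1: 38 + 26 + 65 + 14 + ? → (2,1) = 220 − 143 = 77.
Column 2 needs 220; the known cells sum to 200, so (1,2) = 20.
The remaining cell in row 1 is (1,3) = 220 − 158 = 62.
From row 2, 220 − (77 + 44 + 53 + 35) gives (2,3) = 11.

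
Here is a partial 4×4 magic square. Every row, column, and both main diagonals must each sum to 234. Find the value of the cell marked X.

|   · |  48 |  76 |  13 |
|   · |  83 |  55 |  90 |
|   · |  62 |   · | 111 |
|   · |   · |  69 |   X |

20

Using row 1: 48 + 76 + 13 + ? → (1,1) = 234 − 137 = 97.
Row 2 needs 234; the known cells sum to 228, so (2,1) = 6.
Column 2: 48 + 83 + 62 + ? = 234, so (4,2) = 41.
Column 3 must total 234; the given cells sum to 200, so (3,3) = 34.
Column 4 must total 234; the given cells sum to 214, so (4,4) = 20.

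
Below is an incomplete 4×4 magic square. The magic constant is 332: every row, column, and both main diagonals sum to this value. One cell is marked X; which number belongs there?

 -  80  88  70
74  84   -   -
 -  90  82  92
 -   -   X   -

86

Row 1: 80 + 88 + 70 + ? = 332, so (1,1) = 94.
Row 3 must total 332; the given cells sum to 264, so (3,1) = 68.
Column 1 must total 332; the given cells sum to 236, so (4,1) = 96.
The remaining cell in column 2 is (4,2) = 332 − 254 = 78.
Main diagonal: 94 + 84 + 82 + ? = 332, so (4,4) = 72.
Using anti-diagonal: 70 + 90 + 96 + ? → (2,3) = 332 − 256 = 76.
Row 2 needs 332; the known cells sum to 234, so (2,4) = 98.
Row 4 must total 332; the given cells sum to 246, so (4,3) = 86.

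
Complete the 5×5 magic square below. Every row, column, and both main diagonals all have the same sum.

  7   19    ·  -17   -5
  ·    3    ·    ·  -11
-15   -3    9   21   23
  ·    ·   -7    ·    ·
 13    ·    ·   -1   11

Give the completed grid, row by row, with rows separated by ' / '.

7 19 31 -17 -5 / 1 3 15 27 -11 / -15 -3 9 21 23 / 29 -9 -7 5 17 / 13 25 -13 -1 11

Row 3 is already complete: -15 + -3 + 9 + 21 + 23 = 35, so that is the magic constant.
The remaining cell in row 1 is (1,3) = 35 − 4 = 31.
Column 5 needs 35; the known cells sum to 18, so (4,5) = 17.
The remaining cell in main diagonal is (4,4) = 35 − 30 = 5.
Column 4 must total 35; the given cells sum to 8, so (2,4) = 27.
Anti-diagonal must total 35; the given cells sum to 44, so (4,2) = -9.
From row 4, 35 − (-9 + (-7) + 5 + 17) gives (4,1) = 29.
The remaining cell in column 1 is (2,1) = 35 − 34 = 1.
Column 2: 19 + 3 + (-3) + (-9) + ? = 35, so (5,2) = 25.
Row 2 must total 35; the given cells sum to 20, so (2,3) = 15.
From row 5, 35 − (13 + 25 + (-1) + 11) gives (5,3) = -13.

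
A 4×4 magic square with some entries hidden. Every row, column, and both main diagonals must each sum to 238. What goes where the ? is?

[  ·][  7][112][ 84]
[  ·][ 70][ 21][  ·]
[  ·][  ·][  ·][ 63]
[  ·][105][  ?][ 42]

14

Row 1: 7 + 112 + 84 + ? = 238, so (1,1) = 35.
Column 2 must total 238; the given cells sum to 182, so (3,2) = 56.
The remaining cell in column 4 is (2,4) = 238 − 189 = 49.
Main diagonal must total 238; the given cells sum to 147, so (3,3) = 91.
The remaining cell in anti-diagonal is (4,1) = 238 − 161 = 77.
The remaining cell in row 2 is (2,1) = 238 − 140 = 98.
Row 3 needs 238; the known cells sum to 210, so (3,1) = 28.
The remaining cell in row 4 is (4,3) = 238 − 224 = 14.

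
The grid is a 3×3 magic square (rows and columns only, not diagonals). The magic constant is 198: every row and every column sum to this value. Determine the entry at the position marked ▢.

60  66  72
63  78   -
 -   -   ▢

Row 2 must total 198; the given cells sum to 141, so (2,3) = 57.
Column 1: 60 + 63 + ? = 198, so (3,1) = 75.
Column 2: 66 + 78 + ? = 198, so (3,2) = 54.
From column 3, 198 − (72 + 57) gives (3,3) = 69.

69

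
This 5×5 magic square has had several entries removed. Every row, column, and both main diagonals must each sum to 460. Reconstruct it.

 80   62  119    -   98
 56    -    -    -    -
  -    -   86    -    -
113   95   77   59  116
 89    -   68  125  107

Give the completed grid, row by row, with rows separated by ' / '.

80 62 119 101 98 / 56 128 110 92 74 / 122 104 86 83 65 / 113 95 77 59 116 / 89 71 68 125 107

From row 1, 460 − (80 + 62 + 119 + 98) gives (1,4) = 101.
Row 5 needs 460; the known cells sum to 389, so (5,2) = 71.
Column 1: 80 + 56 + 113 + 89 + ? = 460, so (3,1) = 122.
Column 3 needs 460; the known cells sum to 350, so (2,3) = 110.
Main diagonal needs 460; the known cells sum to 332, so (2,2) = 128.
Using anti-diagonal: 98 + 86 + 95 + 89 + ? → (2,4) = 460 − 368 = 92.
Row 2: 56 + 128 + 110 + 92 + ? = 460, so (2,5) = 74.
From column 2, 460 − (62 + 128 + 95 + 71) gives (3,2) = 104.
Column 4 needs 460; the known cells sum to 377, so (3,4) = 83.
Column 5 needs 460; the known cells sum to 395, so (3,5) = 65.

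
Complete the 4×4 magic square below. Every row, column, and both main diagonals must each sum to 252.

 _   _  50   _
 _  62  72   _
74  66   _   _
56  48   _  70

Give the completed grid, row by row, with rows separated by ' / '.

Using row 4: 56 + 48 + 70 + ? → (4,3) = 252 − 174 = 78.
Column 2 needs 252; the known cells sum to 176, so (1,2) = 76.
From column 3, 252 − (50 + 72 + 78) gives (3,3) = 52.
Main diagonal: 62 + 52 + 70 + ? = 252, so (1,1) = 68.
The remaining cell in anti-diagonal is (1,4) = 252 − 194 = 58.
Row 3 needs 252; the known cells sum to 192, so (3,4) = 60.
Column 1 must total 252; the given cells sum to 198, so (2,1) = 54.
Using column 4: 58 + 60 + 70 + ? → (2,4) = 252 − 188 = 64.

68 76 50 58 / 54 62 72 64 / 74 66 52 60 / 56 48 78 70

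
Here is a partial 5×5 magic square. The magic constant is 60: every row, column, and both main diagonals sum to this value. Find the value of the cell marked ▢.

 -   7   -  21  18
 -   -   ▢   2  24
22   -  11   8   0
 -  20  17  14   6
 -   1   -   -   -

5

Row 3 must total 60; the given cells sum to 41, so (3,2) = 19.
From row 4, 60 − (20 + 17 + 14 + 6) gives (4,1) = 3.
The remaining cell in column 2 is (2,2) = 60 − 47 = 13.
Column 4 needs 60; the known cells sum to 45, so (5,4) = 15.
Using column 5: 18 + 24 + 0 + 6 + ? → (5,5) = 60 − 48 = 12.
Main diagonal must total 60; the given cells sum to 50, so (1,1) = 10.
Anti-diagonal: 18 + 2 + 11 + 20 + ? = 60, so (5,1) = 9.
Using row 1: 10 + 7 + 21 + 18 + ? → (1,3) = 60 − 56 = 4.
Row 5: 9 + 1 + 15 + 12 + ? = 60, so (5,3) = 23.
Column 1 must total 60; the given cells sum to 44, so (2,1) = 16.
From column 3, 60 − (4 + 11 + 17 + 23) gives (2,3) = 5.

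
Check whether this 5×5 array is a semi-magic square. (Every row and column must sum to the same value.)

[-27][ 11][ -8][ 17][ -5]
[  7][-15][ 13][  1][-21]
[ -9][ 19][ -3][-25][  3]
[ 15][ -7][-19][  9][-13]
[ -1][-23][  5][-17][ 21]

Row 1: -27 + 11 + (-8) + 17 + (-5) = -12.
Row 2: 7 + (-15) + 13 + 1 + (-21) = -15.
Row 3: -9 + 19 + (-3) + (-25) + 3 = -15.
Row 4: 15 + (-7) + (-19) + 9 + (-13) = -15.
Row 5: -1 + (-23) + 5 + (-17) + 21 = -15.
Column 1: -27 + 7 + (-9) + 15 + (-1) = -15.
Column 2: 11 + (-15) + 19 + (-7) + (-23) = -15.
Column 3: -8 + 13 + (-3) + (-19) + 5 = -12.
Column 4: 17 + 1 + (-25) + 9 + (-17) = -15.
Column 5: -5 + (-21) + 3 + (-13) + 21 = -15.

No — column 1 sums to -15 but row 1 sums to -12.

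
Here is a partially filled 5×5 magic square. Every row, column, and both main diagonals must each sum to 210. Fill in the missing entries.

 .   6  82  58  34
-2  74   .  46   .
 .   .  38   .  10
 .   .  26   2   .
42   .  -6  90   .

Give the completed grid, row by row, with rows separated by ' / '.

Using row 1: 6 + 82 + 58 + 34 + ? → (1,1) = 210 − 180 = 30.
Column 3 must total 210; the given cells sum to 140, so (2,3) = 70.
Column 4 must total 210; the given cells sum to 196, so (3,4) = 14.
Main diagonal must total 210; the given cells sum to 144, so (5,5) = 66.
From anti-diagonal, 210 − (34 + 46 + 38 + 42) gives (4,2) = 50.
Row 2 must total 210; the given cells sum to 188, so (2,5) = 22.
Row 5 needs 210; the known cells sum to 192, so (5,2) = 18.
The remaining cell in column 2 is (3,2) = 210 − 148 = 62.
The remaining cell in column 5 is (4,5) = 210 − 132 = 78.
Row 3 needs 210; the known cells sum to 124, so (3,1) = 86.
Row 4: 50 + 26 + 2 + 78 + ? = 210, so (4,1) = 54.

30 6 82 58 34 / -2 74 70 46 22 / 86 62 38 14 10 / 54 50 26 2 78 / 42 18 -6 90 66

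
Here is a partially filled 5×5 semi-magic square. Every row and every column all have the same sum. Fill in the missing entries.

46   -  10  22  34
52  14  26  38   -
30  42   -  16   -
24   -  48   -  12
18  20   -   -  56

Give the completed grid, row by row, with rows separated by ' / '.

46 58 10 22 34 / 52 14 26 38 40 / 30 42 54 16 28 / 24 36 48 50 12 / 18 20 32 44 56

Column 1 is already complete: 46 + 52 + 30 + 24 + 18 = 170, so that is the magic constant.
Row 1 needs 170; the known cells sum to 112, so (1,2) = 58.
Row 2 must total 170; the given cells sum to 130, so (2,5) = 40.
Column 2 must total 170; the given cells sum to 134, so (4,2) = 36.
Column 5 needs 170; the known cells sum to 142, so (3,5) = 28.
Row 3: 30 + 42 + 16 + 28 + ? = 170, so (3,3) = 54.
Row 4 needs 170; the known cells sum to 120, so (4,4) = 50.
Column 3 must total 170; the given cells sum to 138, so (5,3) = 32.
Using column 4: 22 + 38 + 16 + 50 + ? → (5,4) = 170 − 126 = 44.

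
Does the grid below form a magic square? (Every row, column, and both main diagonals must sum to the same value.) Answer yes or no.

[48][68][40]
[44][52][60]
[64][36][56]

Row 1: 48 + 68 + 40 = 156.
Row 2: 44 + 52 + 60 = 156.
Row 3: 64 + 36 + 56 = 156.
Column 1: 48 + 44 + 64 = 156.
Column 2: 68 + 52 + 36 = 156.
Column 3: 40 + 60 + 56 = 156.
Main diagonal: 48 + 52 + 56 = 156.
Anti-diagonal: 40 + 52 + 64 = 156.
All lines sum to 156.

Yes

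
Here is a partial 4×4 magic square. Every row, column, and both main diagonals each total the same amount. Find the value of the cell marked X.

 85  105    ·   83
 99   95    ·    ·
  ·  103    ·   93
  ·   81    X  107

Column 2 is complete and sums to 384; that is the magic constant.
From row 1, 384 − (85 + 105 + 83) gives (1,3) = 111.
From column 4, 384 − (83 + 93 + 107) gives (2,4) = 101.
Using main diagonal: 85 + 95 + 107 + ? → (3,3) = 384 − 287 = 97.
Row 2: 99 + 95 + 101 + ? = 384, so (2,3) = 89.
Using row 3: 103 + 97 + 93 + ? → (3,1) = 384 − 293 = 91.
From column 1, 384 − (85 + 99 + 91) gives (4,1) = 109.
Column 3 must total 384; the given cells sum to 297, so (4,3) = 87.

87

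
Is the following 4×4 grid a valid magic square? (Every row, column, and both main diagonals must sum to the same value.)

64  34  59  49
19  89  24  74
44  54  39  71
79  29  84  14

Row 1: 64 + 34 + 59 + 49 = 206.
Row 2: 19 + 89 + 24 + 74 = 206.
Row 3: 44 + 54 + 39 + 71 = 208.
Row 4: 79 + 29 + 84 + 14 = 206.
Column 1: 64 + 19 + 44 + 79 = 206.
Column 2: 34 + 89 + 54 + 29 = 206.
Column 3: 59 + 24 + 39 + 84 = 206.
Column 4: 49 + 74 + 71 + 14 = 208.
Main diagonal: 64 + 89 + 39 + 14 = 206.
Anti-diagonal: 49 + 24 + 54 + 79 = 206.

No — row 3 sums to 208 but main diagonal sums to 206.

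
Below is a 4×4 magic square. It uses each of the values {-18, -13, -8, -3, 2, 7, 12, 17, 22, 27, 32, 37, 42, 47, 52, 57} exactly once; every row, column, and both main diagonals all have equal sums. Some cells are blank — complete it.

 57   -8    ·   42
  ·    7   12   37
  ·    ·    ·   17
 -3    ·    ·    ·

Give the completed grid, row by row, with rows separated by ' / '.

57 -8 -13 42 / 22 7 12 37 / 2 27 32 17 / -3 52 47 -18

The 16 entries sum to 312, so each line sums to 312/4 = 78.
The remaining cell in row 1 is (1,3) = 78 − 91 = -13.
Using row 2: 7 + 12 + 37 + ? → (2,1) = 78 − 56 = 22.
Column 1 must total 78; the given cells sum to 76, so (3,1) = 2.
Using column 4: 42 + 37 + 17 + ? → (4,4) = 78 − 96 = -18.
From main diagonal, 78 − (57 + 7 + (-18)) gives (3,3) = 32.
Anti-diagonal: 42 + 12 + (-3) + ? = 78, so (3,2) = 27.
The remaining cell in column 2 is (4,2) = 78 − 26 = 52.
Using column 3: -13 + 12 + 32 + ? → (4,3) = 78 − 31 = 47.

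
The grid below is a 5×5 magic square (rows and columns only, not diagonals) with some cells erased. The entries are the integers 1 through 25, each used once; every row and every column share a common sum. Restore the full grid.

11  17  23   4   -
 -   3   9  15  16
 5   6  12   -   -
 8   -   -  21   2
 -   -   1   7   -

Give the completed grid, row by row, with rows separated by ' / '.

11 17 23 4 10 / 22 3 9 15 16 / 5 6 12 18 24 / 8 14 20 21 2 / 19 25 1 7 13

The entries are 1 through 25, which sum to 325, so each line sums to 325/5 = 65.
Row 1 needs 65; the known cells sum to 55, so (1,5) = 10.
Row 2: 3 + 9 + 15 + 16 + ? = 65, so (2,1) = 22.
Column 1 must total 65; the given cells sum to 46, so (5,1) = 19.
The remaining cell in column 3 is (4,3) = 65 − 45 = 20.
Column 4 must total 65; the given cells sum to 47, so (3,4) = 18.
The remaining cell in row 3 is (3,5) = 65 − 41 = 24.
The remaining cell in row 4 is (4,2) = 65 − 51 = 14.
Using column 2: 17 + 3 + 6 + 14 + ? → (5,2) = 65 − 40 = 25.
Column 5 needs 65; the known cells sum to 52, so (5,5) = 13.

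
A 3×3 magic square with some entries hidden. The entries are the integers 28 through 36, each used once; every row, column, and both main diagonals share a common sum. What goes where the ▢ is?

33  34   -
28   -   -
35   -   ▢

31

The entries are 28 through 36, which sum to 288, so each line sums to 288/3 = 96.
Row 1 must total 96; the given cells sum to 67, so (1,3) = 29.
Using anti-diagonal: 29 + 35 + ? → (2,2) = 96 − 64 = 32.
Row 2 needs 96; the known cells sum to 60, so (2,3) = 36.
Column 2 must total 96; the given cells sum to 66, so (3,2) = 30.
Column 3 must total 96; the given cells sum to 65, so (3,3) = 31.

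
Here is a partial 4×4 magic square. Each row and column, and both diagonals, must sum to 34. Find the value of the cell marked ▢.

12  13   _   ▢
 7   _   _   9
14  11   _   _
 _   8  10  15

6

Row 4: 8 + 10 + 15 + ? = 34, so (4,1) = 1.
Column 2 must total 34; the given cells sum to 32, so (2,2) = 2.
Main diagonal must total 34; the given cells sum to 29, so (3,3) = 5.
From row 2, 34 − (7 + 2 + 9) gives (2,3) = 16.
Row 3 needs 34; the known cells sum to 30, so (3,4) = 4.
Column 3: 16 + 5 + 10 + ? = 34, so (1,3) = 3.
Column 4 needs 34; the known cells sum to 28, so (1,4) = 6.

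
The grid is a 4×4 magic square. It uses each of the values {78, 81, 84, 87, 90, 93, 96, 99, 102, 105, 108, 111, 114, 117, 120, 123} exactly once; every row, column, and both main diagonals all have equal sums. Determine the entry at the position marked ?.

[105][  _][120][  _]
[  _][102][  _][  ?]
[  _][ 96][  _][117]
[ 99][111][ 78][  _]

87

The 16 entries sum to 1608, so each line sums to 1608/4 = 402.
Row 4 must total 402; the given cells sum to 288, so (4,4) = 114.
Column 2: 102 + 96 + 111 + ? = 402, so (1,2) = 93.
From main diagonal, 402 − (105 + 102 + 114) gives (3,3) = 81.
Row 1 must total 402; the given cells sum to 318, so (1,4) = 84.
Row 3 needs 402; the known cells sum to 294, so (3,1) = 108.
Using column 1: 105 + 108 + 99 + ? → (2,1) = 402 − 312 = 90.
Column 3 needs 402; the known cells sum to 279, so (2,3) = 123.
The remaining cell in column 4 is (2,4) = 402 − 315 = 87.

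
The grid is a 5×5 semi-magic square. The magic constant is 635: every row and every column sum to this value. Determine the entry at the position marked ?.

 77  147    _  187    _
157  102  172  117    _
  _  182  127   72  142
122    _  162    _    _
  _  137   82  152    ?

Row 2 must total 635; the given cells sum to 548, so (2,5) = 87.
The remaining cell in row 3 is (3,1) = 635 − 523 = 112.
Column 1 must total 635; the given cells sum to 468, so (5,1) = 167.
Column 2 must total 635; the given cells sum to 568, so (4,2) = 67.
Column 3 must total 635; the given cells sum to 543, so (1,3) = 92.
From column 4, 635 − (187 + 117 + 72 + 152) gives (4,4) = 107.
Row 1 must total 635; the given cells sum to 503, so (1,5) = 132.
Row 4 needs 635; the known cells sum to 458, so (4,5) = 177.
Row 5 needs 635; the known cells sum to 538, so (5,5) = 97.

97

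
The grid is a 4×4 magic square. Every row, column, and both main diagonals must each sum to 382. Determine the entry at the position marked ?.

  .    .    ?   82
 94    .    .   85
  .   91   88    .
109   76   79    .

115

Row 4 needs 382; the known cells sum to 264, so (4,4) = 118.
From column 4, 382 − (82 + 85 + 118) gives (3,4) = 97.
Using anti-diagonal: 82 + 91 + 109 + ? → (2,3) = 382 − 282 = 100.
Row 2 needs 382; the known cells sum to 279, so (2,2) = 103.
Using row 3: 91 + 88 + 97 + ? → (3,1) = 382 − 276 = 106.
Column 1: 94 + 106 + 109 + ? = 382, so (1,1) = 73.
Column 2 must total 382; the given cells sum to 270, so (1,2) = 112.
Using column 3: 100 + 88 + 79 + ? → (1,3) = 382 − 267 = 115.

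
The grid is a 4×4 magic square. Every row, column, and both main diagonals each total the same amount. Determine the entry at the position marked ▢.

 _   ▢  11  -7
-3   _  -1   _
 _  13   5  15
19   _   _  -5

Anti-diagonal is complete and sums to 24; that is the magic constant.
Row 3 needs 24; the known cells sum to 33, so (3,1) = -9.
Column 1 needs 24; the known cells sum to 7, so (1,1) = 17.
Using column 3: 11 + (-1) + 5 + ? → (4,3) = 24 − 15 = 9.
From column 4, 24 − (-7 + 15 + (-5)) gives (2,4) = 21.
Main diagonal: 17 + 5 + (-5) + ? = 24, so (2,2) = 7.
From row 1, 24 − (17 + 11 + (-7)) gives (1,2) = 3.

3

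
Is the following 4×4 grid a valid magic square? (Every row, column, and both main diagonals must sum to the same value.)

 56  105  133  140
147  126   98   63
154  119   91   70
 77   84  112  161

Yes

Row 1: 56 + 105 + 133 + 140 = 434.
Row 2: 147 + 126 + 98 + 63 = 434.
Row 3: 154 + 119 + 91 + 70 = 434.
Row 4: 77 + 84 + 112 + 161 = 434.
Column 1: 56 + 147 + 154 + 77 = 434.
Column 2: 105 + 126 + 119 + 84 = 434.
Column 3: 133 + 98 + 91 + 112 = 434.
Column 4: 140 + 63 + 70 + 161 = 434.
Main diagonal: 56 + 126 + 91 + 161 = 434.
Anti-diagonal: 140 + 98 + 119 + 77 = 434.
All lines sum to 434.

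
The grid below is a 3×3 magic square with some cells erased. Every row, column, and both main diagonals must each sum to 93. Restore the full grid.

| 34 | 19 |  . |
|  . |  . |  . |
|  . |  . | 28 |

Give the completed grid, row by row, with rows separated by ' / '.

The remaining cell in row 1 is (1,3) = 93 − 53 = 40.
Column 3 needs 93; the known cells sum to 68, so (2,3) = 25.
Main diagonal: 34 + 28 + ? = 93, so (2,2) = 31.
From anti-diagonal, 93 − (40 + 31) gives (3,1) = 22.
Row 2: 31 + 25 + ? = 93, so (2,1) = 37.
Row 3 needs 93; the known cells sum to 50, so (3,2) = 43.

34 19 40 / 37 31 25 / 22 43 28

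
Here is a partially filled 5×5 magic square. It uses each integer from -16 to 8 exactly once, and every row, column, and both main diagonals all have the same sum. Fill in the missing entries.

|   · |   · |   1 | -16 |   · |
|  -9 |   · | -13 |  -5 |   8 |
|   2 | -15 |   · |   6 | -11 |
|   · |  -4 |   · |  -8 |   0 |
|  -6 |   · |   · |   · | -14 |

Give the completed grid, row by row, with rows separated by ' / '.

5 -7 1 -16 -3 / -9 -1 -13 -5 8 / 2 -15 -2 6 -11 / -12 -4 4 -8 0 / -6 7 -10 3 -14

The entries are -16 through 8, which sum to -100, so each line sums to -100/5 = -20.
The remaining cell in row 2 is (2,2) = -20 − (-19) = -1.
The remaining cell in row 3 is (3,3) = -20 − (-18) = -2.
Using column 4: -16 + (-5) + 6 + (-8) + ? → (5,4) = -20 − (-23) = 3.
Using column 5: 8 + (-11) + 0 + (-14) + ? → (1,5) = -20 − (-17) = -3.
Main diagonal must total -20; the given cells sum to -25, so (1,1) = 5.
From row 1, -20 − (5 + 1 + (-16) + (-3)) gives (1,2) = -7.
Column 1 must total -20; the given cells sum to -8, so (4,1) = -12.
The remaining cell in column 2 is (5,2) = -20 − (-27) = 7.
Using row 4: -12 + (-4) + (-8) + 0 + ? → (4,3) = -20 − (-24) = 4.
The remaining cell in row 5 is (5,3) = -20 − (-10) = -10.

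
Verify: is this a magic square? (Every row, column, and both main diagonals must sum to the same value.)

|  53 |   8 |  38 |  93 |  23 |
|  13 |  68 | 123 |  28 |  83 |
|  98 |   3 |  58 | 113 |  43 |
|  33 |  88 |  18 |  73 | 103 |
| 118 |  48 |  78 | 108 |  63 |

Row 1: 53 + 8 + 38 + 93 + 23 = 215.
Row 2: 13 + 68 + 123 + 28 + 83 = 315.
Row 3: 98 + 3 + 58 + 113 + 43 = 315.
Row 4: 33 + 88 + 18 + 73 + 103 = 315.
Row 5: 118 + 48 + 78 + 108 + 63 = 415.
Column 1: 53 + 13 + 98 + 33 + 118 = 315.
Column 2: 8 + 68 + 3 + 88 + 48 = 215.
Column 3: 38 + 123 + 58 + 18 + 78 = 315.
Column 4: 93 + 28 + 113 + 73 + 108 = 415.
Column 5: 23 + 83 + 43 + 103 + 63 = 315.
Main diagonal: 53 + 68 + 58 + 73 + 63 = 315.
Anti-diagonal: 23 + 28 + 58 + 88 + 118 = 315.

No — row 3 sums to 315 but column 2 sums to 215.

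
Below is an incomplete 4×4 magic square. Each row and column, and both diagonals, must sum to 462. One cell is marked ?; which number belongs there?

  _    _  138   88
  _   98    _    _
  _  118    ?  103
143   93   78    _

From row 4, 462 − (143 + 93 + 78) gives (4,4) = 148.
Column 2: 98 + 118 + 93 + ? = 462, so (1,2) = 153.
From column 4, 462 − (88 + 103 + 148) gives (2,4) = 123.
Anti-diagonal: 88 + 118 + 143 + ? = 462, so (2,3) = 113.
From row 1, 462 − (153 + 138 + 88) gives (1,1) = 83.
Using row 2: 98 + 113 + 123 + ? → (2,1) = 462 − 334 = 128.
Column 1: 83 + 128 + 143 + ? = 462, so (3,1) = 108.
Column 3 needs 462; the known cells sum to 329, so (3,3) = 133.

133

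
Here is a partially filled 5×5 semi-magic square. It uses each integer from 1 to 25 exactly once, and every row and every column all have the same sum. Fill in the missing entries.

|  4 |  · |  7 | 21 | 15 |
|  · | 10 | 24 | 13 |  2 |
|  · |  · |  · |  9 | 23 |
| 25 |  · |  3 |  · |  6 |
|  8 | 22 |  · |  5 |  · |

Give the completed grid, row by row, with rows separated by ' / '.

The entries are 1 through 25, which sum to 325, so each line sums to 325/5 = 65.
The remaining cell in row 1 is (1,2) = 65 − 47 = 18.
Row 2 needs 65; the known cells sum to 49, so (2,1) = 16.
From column 1, 65 − (4 + 16 + 25 + 8) gives (3,1) = 12.
From column 4, 65 − (21 + 13 + 9 + 5) gives (4,4) = 17.
Column 5 needs 65; the known cells sum to 46, so (5,5) = 19.
The remaining cell in row 4 is (4,2) = 65 − 51 = 14.
Using row 5: 8 + 22 + 5 + 19 + ? → (5,3) = 65 − 54 = 11.
Column 2: 18 + 10 + 14 + 22 + ? = 65, so (3,2) = 1.
The remaining cell in column 3 is (3,3) = 65 − 45 = 20.

4 18 7 21 15 / 16 10 24 13 2 / 12 1 20 9 23 / 25 14 3 17 6 / 8 22 11 5 19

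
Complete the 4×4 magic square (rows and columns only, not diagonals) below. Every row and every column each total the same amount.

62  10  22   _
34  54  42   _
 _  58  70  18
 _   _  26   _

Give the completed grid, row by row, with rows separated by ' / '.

62 10 22 66 / 34 54 42 30 / 14 58 70 18 / 50 38 26 46

Column 3 is already complete: 22 + 42 + 70 + 26 = 160, so that is the magic constant.
Row 1: 62 + 10 + 22 + ? = 160, so (1,4) = 66.
Row 2: 34 + 54 + 42 + ? = 160, so (2,4) = 30.
Row 3: 58 + 70 + 18 + ? = 160, so (3,1) = 14.
Column 1 needs 160; the known cells sum to 110, so (4,1) = 50.
Column 2: 10 + 54 + 58 + ? = 160, so (4,2) = 38.
Column 4 must total 160; the given cells sum to 114, so (4,4) = 46.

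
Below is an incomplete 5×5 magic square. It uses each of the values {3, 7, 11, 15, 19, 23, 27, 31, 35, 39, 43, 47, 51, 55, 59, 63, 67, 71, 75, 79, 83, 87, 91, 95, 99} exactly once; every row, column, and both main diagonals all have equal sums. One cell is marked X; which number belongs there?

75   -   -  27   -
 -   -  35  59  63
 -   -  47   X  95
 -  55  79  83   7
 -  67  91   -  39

The 25 entries sum to 1275, so each line sums to 1275/5 = 255.
From row 4, 255 − (55 + 79 + 83 + 7) gives (4,1) = 31.
Column 3 needs 255; the known cells sum to 252, so (1,3) = 3.
Column 5 needs 255; the known cells sum to 204, so (1,5) = 51.
The remaining cell in main diagonal is (2,2) = 255 − 244 = 11.
From anti-diagonal, 255 − (51 + 59 + 47 + 55) gives (5,1) = 43.
Using row 1: 75 + 3 + 27 + 51 + ? → (1,2) = 255 − 156 = 99.
Row 2: 11 + 35 + 59 + 63 + ? = 255, so (2,1) = 87.
From row 5, 255 − (43 + 67 + 91 + 39) gives (5,4) = 15.
The remaining cell in column 1 is (3,1) = 255 − 236 = 19.
From column 2, 255 − (99 + 11 + 55 + 67) gives (3,2) = 23.
Column 4: 27 + 59 + 83 + 15 + ? = 255, so (3,4) = 71.

71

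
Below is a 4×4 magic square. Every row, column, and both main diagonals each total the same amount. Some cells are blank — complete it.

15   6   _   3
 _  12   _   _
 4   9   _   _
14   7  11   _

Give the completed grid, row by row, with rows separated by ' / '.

Column 2 is already complete: 6 + 12 + 9 + 7 = 34, so that is the magic constant.
Row 1: 15 + 6 + 3 + ? = 34, so (1,3) = 10.
The remaining cell in row 4 is (4,4) = 34 − 32 = 2.
Column 1: 15 + 4 + 14 + ? = 34, so (2,1) = 1.
Main diagonal needs 34; the known cells sum to 29, so (3,3) = 5.
Using anti-diagonal: 3 + 9 + 14 + ? → (2,3) = 34 − 26 = 8.
The remaining cell in row 2 is (2,4) = 34 − 21 = 13.
The remaining cell in row 3 is (3,4) = 34 − 18 = 16.

15 6 10 3 / 1 12 8 13 / 4 9 5 16 / 14 7 11 2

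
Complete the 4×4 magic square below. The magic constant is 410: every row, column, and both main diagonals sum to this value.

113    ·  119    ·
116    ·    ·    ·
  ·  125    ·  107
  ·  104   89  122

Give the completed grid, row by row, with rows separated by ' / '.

113 98 119 80 / 116 83 110 101 / 86 125 92 107 / 95 104 89 122

Row 4 must total 410; the given cells sum to 315, so (4,1) = 95.
Column 1: 113 + 116 + 95 + ? = 410, so (3,1) = 86.
Row 3 must total 410; the given cells sum to 318, so (3,3) = 92.
From column 3, 410 − (119 + 92 + 89) gives (2,3) = 110.
Main diagonal needs 410; the known cells sum to 327, so (2,2) = 83.
Anti-diagonal must total 410; the given cells sum to 330, so (1,4) = 80.
Using row 1: 113 + 119 + 80 + ? → (1,2) = 410 − 312 = 98.
Row 2: 116 + 83 + 110 + ? = 410, so (2,4) = 101.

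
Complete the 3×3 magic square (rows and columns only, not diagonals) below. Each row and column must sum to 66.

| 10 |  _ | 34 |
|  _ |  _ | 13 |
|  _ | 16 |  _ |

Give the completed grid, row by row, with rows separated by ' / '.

Row 1: 10 + 34 + ? = 66, so (1,2) = 22.
Using column 2: 22 + 16 + ? → (2,2) = 66 − 38 = 28.
From column 3, 66 − (34 + 13) gives (3,3) = 19.
Row 2 needs 66; the known cells sum to 41, so (2,1) = 25.
From row 3, 66 − (16 + 19) gives (3,1) = 31.

10 22 34 / 25 28 13 / 31 16 19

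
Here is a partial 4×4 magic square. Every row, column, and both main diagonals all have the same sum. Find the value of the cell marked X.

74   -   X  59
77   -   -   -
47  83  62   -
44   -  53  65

71

Column 1 is complete and sums to 242; that is the magic constant.
Row 3 needs 242; the known cells sum to 192, so (3,4) = 50.
The remaining cell in row 4 is (4,2) = 242 − 162 = 80.
Column 4 needs 242; the known cells sum to 174, so (2,4) = 68.
Main diagonal: 74 + 62 + 65 + ? = 242, so (2,2) = 41.
From anti-diagonal, 242 − (59 + 83 + 44) gives (2,3) = 56.
Using column 2: 41 + 83 + 80 + ? → (1,2) = 242 − 204 = 38.
From column 3, 242 − (56 + 62 + 53) gives (1,3) = 71.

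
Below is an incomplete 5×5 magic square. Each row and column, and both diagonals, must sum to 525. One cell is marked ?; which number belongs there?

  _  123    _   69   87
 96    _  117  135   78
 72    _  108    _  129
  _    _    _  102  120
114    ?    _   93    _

132

Row 2 needs 525; the known cells sum to 426, so (2,2) = 99.
From column 4, 525 − (69 + 135 + 102 + 93) gives (3,4) = 126.
Column 5 must total 525; the given cells sum to 414, so (5,5) = 111.
Main diagonal: 99 + 108 + 102 + 111 + ? = 525, so (1,1) = 105.
The remaining cell in anti-diagonal is (4,2) = 525 − 444 = 81.
Row 1: 105 + 123 + 69 + 87 + ? = 525, so (1,3) = 141.
Row 3 needs 525; the known cells sum to 435, so (3,2) = 90.
Column 1 needs 525; the known cells sum to 387, so (4,1) = 138.
The remaining cell in column 2 is (5,2) = 525 − 393 = 132.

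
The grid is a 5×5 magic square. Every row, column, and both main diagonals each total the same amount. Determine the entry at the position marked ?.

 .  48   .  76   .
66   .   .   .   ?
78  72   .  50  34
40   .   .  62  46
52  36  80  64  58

82

Row 5 is complete and sums to 290; that is the magic constant.
Row 3 needs 290; the known cells sum to 234, so (3,3) = 56.
From column 1, 290 − (66 + 78 + 40 + 52) gives (1,1) = 54.
From column 4, 290 − (76 + 50 + 62 + 64) gives (2,4) = 38.
Main diagonal: 54 + 56 + 62 + 58 + ? = 290, so (2,2) = 60.
Column 2 must total 290; the given cells sum to 216, so (4,2) = 74.
From anti-diagonal, 290 − (38 + 56 + 74 + 52) gives (1,5) = 70.
From row 1, 290 − (54 + 48 + 76 + 70) gives (1,3) = 42.
From row 4, 290 − (40 + 74 + 62 + 46) gives (4,3) = 68.
Using column 3: 42 + 56 + 68 + 80 + ? → (2,3) = 290 − 246 = 44.
Column 5 must total 290; the given cells sum to 208, so (2,5) = 82.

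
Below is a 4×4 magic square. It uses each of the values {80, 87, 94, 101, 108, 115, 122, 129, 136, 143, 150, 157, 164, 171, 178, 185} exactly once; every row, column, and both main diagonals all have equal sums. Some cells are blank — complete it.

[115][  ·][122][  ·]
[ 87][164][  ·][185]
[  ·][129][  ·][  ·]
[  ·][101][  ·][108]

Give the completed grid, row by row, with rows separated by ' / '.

115 136 122 157 / 87 164 94 185 / 178 129 143 80 / 150 101 171 108

The 16 entries sum to 2120, so each line sums to 2120/4 = 530.
Row 2 must total 530; the given cells sum to 436, so (2,3) = 94.
Column 2: 164 + 129 + 101 + ? = 530, so (1,2) = 136.
Main diagonal: 115 + 164 + 108 + ? = 530, so (3,3) = 143.
Row 1 must total 530; the given cells sum to 373, so (1,4) = 157.
Column 3 must total 530; the given cells sum to 359, so (4,3) = 171.
Column 4: 157 + 185 + 108 + ? = 530, so (3,4) = 80.
Anti-diagonal must total 530; the given cells sum to 380, so (4,1) = 150.
From row 3, 530 − (129 + 143 + 80) gives (3,1) = 178.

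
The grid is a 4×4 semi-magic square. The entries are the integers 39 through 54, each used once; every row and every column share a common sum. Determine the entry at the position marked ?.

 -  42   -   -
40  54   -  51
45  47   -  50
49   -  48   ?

The entries are 39 through 54, which sum to 744, so each line sums to 744/4 = 186.
From row 2, 186 − (40 + 54 + 51) gives (2,3) = 41.
Row 3: 45 + 47 + 50 + ? = 186, so (3,3) = 44.
Column 1 needs 186; the known cells sum to 134, so (1,1) = 52.
Column 2 must total 186; the given cells sum to 143, so (4,2) = 43.
From column 3, 186 − (41 + 44 + 48) gives (1,3) = 53.
The remaining cell in row 1 is (1,4) = 186 − 147 = 39.
The remaining cell in row 4 is (4,4) = 186 − 140 = 46.

46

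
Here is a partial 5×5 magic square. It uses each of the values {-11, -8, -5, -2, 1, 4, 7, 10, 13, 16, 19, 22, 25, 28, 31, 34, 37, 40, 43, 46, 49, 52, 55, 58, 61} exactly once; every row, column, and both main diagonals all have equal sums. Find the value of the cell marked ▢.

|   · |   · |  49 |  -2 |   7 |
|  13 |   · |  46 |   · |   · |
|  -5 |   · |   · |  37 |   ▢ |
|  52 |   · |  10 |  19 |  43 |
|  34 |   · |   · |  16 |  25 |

The 25 entries sum to 625, so each line sums to 625/5 = 125.
Row 4: 52 + 10 + 19 + 43 + ? = 125, so (4,2) = 1.
From column 1, 125 − (13 + (-5) + 52 + 34) gives (1,1) = 31.
Column 4: -2 + 37 + 19 + 16 + ? = 125, so (2,4) = 55.
From anti-diagonal, 125 − (7 + 55 + 1 + 34) gives (3,3) = 28.
The remaining cell in row 1 is (1,2) = 125 − 85 = 40.
Column 3 must total 125; the given cells sum to 133, so (5,3) = -8.
From main diagonal, 125 − (31 + 28 + 19 + 25) gives (2,2) = 22.
Using row 2: 13 + 22 + 46 + 55 + ? → (2,5) = 125 − 136 = -11.
Using row 5: 34 + (-8) + 16 + 25 + ? → (5,2) = 125 − 67 = 58.
From column 2, 125 − (40 + 22 + 1 + 58) gives (3,2) = 4.
The remaining cell in column 5 is (3,5) = 125 − 64 = 61.

61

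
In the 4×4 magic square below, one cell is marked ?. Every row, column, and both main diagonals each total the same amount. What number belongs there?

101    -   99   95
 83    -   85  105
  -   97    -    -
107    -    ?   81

Anti-diagonal is complete and sums to 384; that is the magic constant.
Row 1 needs 384; the known cells sum to 295, so (1,2) = 89.
From row 2, 384 − (83 + 85 + 105) gives (2,2) = 111.
Column 1 must total 384; the given cells sum to 291, so (3,1) = 93.
From column 2, 384 − (89 + 111 + 97) gives (4,2) = 87.
From column 4, 384 − (95 + 105 + 81) gives (3,4) = 103.
Main diagonal needs 384; the known cells sum to 293, so (3,3) = 91.
Row 4 must total 384; the given cells sum to 275, so (4,3) = 109.

109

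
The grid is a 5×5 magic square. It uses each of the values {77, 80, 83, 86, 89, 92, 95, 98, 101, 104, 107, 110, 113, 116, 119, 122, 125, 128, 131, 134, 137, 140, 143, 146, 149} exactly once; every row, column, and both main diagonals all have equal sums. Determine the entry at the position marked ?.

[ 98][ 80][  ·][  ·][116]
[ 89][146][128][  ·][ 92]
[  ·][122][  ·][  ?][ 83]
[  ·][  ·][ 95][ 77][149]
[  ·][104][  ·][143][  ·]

The 25 entries sum to 2825, so each line sums to 2825/5 = 565.
Using row 2: 89 + 146 + 128 + 92 + ? → (2,4) = 565 − 455 = 110.
The remaining cell in column 2 is (4,2) = 565 − 452 = 113.
The remaining cell in column 5 is (5,5) = 565 − 440 = 125.
From main diagonal, 565 − (98 + 146 + 77 + 125) gives (3,3) = 119.
The remaining cell in anti-diagonal is (5,1) = 565 − 458 = 107.
Row 4: 113 + 95 + 77 + 149 + ? = 565, so (4,1) = 131.
The remaining cell in row 5 is (5,3) = 565 − 479 = 86.
Column 1: 98 + 89 + 131 + 107 + ? = 565, so (3,1) = 140.
Using column 3: 128 + 119 + 95 + 86 + ? → (1,3) = 565 − 428 = 137.
The remaining cell in row 1 is (1,4) = 565 − 431 = 134.
Using row 3: 140 + 122 + 119 + 83 + ? → (3,4) = 565 − 464 = 101.

101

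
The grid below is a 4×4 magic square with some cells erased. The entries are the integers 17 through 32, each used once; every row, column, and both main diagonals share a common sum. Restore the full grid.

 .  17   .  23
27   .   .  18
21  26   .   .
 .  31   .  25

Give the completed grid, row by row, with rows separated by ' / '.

The entries are 17 through 32, which sum to 392, so each line sums to 392/4 = 98.
From column 2, 98 − (17 + 26 + 31) gives (2,2) = 24.
Using column 4: 23 + 18 + 25 + ? → (3,4) = 98 − 66 = 32.
Row 2: 27 + 24 + 18 + ? = 98, so (2,3) = 29.
Row 3: 21 + 26 + 32 + ? = 98, so (3,3) = 19.
The remaining cell in main diagonal is (1,1) = 98 − 68 = 30.
Anti-diagonal: 23 + 29 + 26 + ? = 98, so (4,1) = 20.
Row 1 must total 98; the given cells sum to 70, so (1,3) = 28.
The remaining cell in row 4 is (4,3) = 98 − 76 = 22.

30 17 28 23 / 27 24 29 18 / 21 26 19 32 / 20 31 22 25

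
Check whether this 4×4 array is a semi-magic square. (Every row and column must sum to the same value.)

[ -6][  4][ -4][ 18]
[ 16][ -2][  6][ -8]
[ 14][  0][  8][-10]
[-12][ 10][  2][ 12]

Yes

Row 1: -6 + 4 + (-4) + 18 = 12.
Row 2: 16 + (-2) + 6 + (-8) = 12.
Row 3: 14 + 0 + 8 + (-10) = 12.
Row 4: -12 + 10 + 2 + 12 = 12.
Column 1: -6 + 16 + 14 + (-12) = 12.
Column 2: 4 + (-2) + 0 + 10 = 12.
Column 3: -4 + 6 + 8 + 2 = 12.
Column 4: 18 + (-8) + (-10) + 12 = 12.
All lines sum to 12.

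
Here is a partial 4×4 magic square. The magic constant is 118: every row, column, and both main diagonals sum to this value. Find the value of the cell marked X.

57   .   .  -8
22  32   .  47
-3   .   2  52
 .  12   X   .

37

Row 2 must total 118; the given cells sum to 101, so (2,3) = 17.
Using row 3: -3 + 2 + 52 + ? → (3,2) = 118 − 51 = 67.
From column 1, 118 − (57 + 22 + (-3)) gives (4,1) = 42.
From column 2, 118 − (32 + 67 + 12) gives (1,2) = 7.
The remaining cell in column 4 is (4,4) = 118 − 91 = 27.
The remaining cell in row 1 is (1,3) = 118 − 56 = 62.
Using row 4: 42 + 12 + 27 + ? → (4,3) = 118 − 81 = 37.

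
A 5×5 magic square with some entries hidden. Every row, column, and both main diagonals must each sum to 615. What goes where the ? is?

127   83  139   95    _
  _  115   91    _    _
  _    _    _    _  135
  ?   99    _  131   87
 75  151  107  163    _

Using row 1: 127 + 83 + 139 + 95 + ? → (1,5) = 615 − 444 = 171.
Row 5: 75 + 151 + 107 + 163 + ? = 615, so (5,5) = 119.
The remaining cell in column 2 is (3,2) = 615 − 448 = 167.
Column 5: 171 + 135 + 87 + 119 + ? = 615, so (2,5) = 103.
Using main diagonal: 127 + 115 + 131 + 119 + ? → (3,3) = 615 − 492 = 123.
Anti-diagonal must total 615; the given cells sum to 468, so (2,4) = 147.
Row 2 needs 615; the known cells sum to 456, so (2,1) = 159.
From column 3, 615 − (139 + 91 + 123 + 107) gives (4,3) = 155.
The remaining cell in column 4 is (3,4) = 615 − 536 = 79.
Using row 3: 167 + 123 + 79 + 135 + ? → (3,1) = 615 − 504 = 111.
Row 4 must total 615; the given cells sum to 472, so (4,1) = 143.

143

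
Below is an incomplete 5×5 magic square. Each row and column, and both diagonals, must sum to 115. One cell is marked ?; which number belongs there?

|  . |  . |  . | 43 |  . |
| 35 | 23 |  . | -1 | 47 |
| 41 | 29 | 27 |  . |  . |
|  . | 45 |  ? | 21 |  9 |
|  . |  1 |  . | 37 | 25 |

Row 2 must total 115; the given cells sum to 104, so (2,3) = 11.
From column 2, 115 − (23 + 29 + 45 + 1) gives (1,2) = 17.
Column 4 must total 115; the given cells sum to 100, so (3,4) = 15.
Main diagonal must total 115; the given cells sum to 96, so (1,1) = 19.
Using row 3: 41 + 29 + 27 + 15 + ? → (3,5) = 115 − 112 = 3.
Using column 5: 47 + 3 + 9 + 25 + ? → (1,5) = 115 − 84 = 31.
Anti-diagonal needs 115; the known cells sum to 102, so (5,1) = 13.
The remaining cell in row 1 is (1,3) = 115 − 110 = 5.
From row 5, 115 − (13 + 1 + 37 + 25) gives (5,3) = 39.
Column 1 needs 115; the known cells sum to 108, so (4,1) = 7.
From column 3, 115 − (5 + 11 + 27 + 39) gives (4,3) = 33.

33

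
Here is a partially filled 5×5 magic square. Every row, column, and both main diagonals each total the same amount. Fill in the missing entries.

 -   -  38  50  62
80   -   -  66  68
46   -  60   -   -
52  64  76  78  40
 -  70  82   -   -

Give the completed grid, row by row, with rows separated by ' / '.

Row 4 is already complete: 52 + 64 + 76 + 78 + 40 = 310, so that is the magic constant.
Column 3 needs 310; the known cells sum to 256, so (2,3) = 54.
Anti-diagonal must total 310; the given cells sum to 252, so (5,1) = 58.
Row 2 needs 310; the known cells sum to 268, so (2,2) = 42.
Column 1 needs 310; the known cells sum to 236, so (1,1) = 74.
Main diagonal: 74 + 42 + 60 + 78 + ? = 310, so (5,5) = 56.
The remaining cell in row 1 is (1,2) = 310 − 224 = 86.
Row 5: 58 + 70 + 82 + 56 + ? = 310, so (5,4) = 44.
Column 2 needs 310; the known cells sum to 262, so (3,2) = 48.
Using column 4: 50 + 66 + 78 + 44 + ? → (3,4) = 310 − 238 = 72.
Column 5 needs 310; the known cells sum to 226, so (3,5) = 84.

74 86 38 50 62 / 80 42 54 66 68 / 46 48 60 72 84 / 52 64 76 78 40 / 58 70 82 44 56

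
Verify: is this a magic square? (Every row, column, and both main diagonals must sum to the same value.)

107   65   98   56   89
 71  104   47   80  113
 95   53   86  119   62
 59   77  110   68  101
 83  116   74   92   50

Row 1: 107 + 65 + 98 + 56 + 89 = 415.
Row 2: 71 + 104 + 47 + 80 + 113 = 415.
Row 3: 95 + 53 + 86 + 119 + 62 = 415.
Row 4: 59 + 77 + 110 + 68 + 101 = 415.
Row 5: 83 + 116 + 74 + 92 + 50 = 415.
Column 1: 107 + 71 + 95 + 59 + 83 = 415.
Column 2: 65 + 104 + 53 + 77 + 116 = 415.
Column 3: 98 + 47 + 86 + 110 + 74 = 415.
Column 4: 56 + 80 + 119 + 68 + 92 = 415.
Column 5: 89 + 113 + 62 + 101 + 50 = 415.
Main diagonal: 107 + 104 + 86 + 68 + 50 = 415.
Anti-diagonal: 89 + 80 + 86 + 77 + 83 = 415.
All lines sum to 415.

Yes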